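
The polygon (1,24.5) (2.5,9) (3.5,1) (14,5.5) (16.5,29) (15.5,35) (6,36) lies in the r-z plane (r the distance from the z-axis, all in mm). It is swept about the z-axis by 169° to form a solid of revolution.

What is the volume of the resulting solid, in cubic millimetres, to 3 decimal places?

Volume = 10670.263 mm³

Profile (r,z), 7 vertices: (1,24.5) (2.5,9) (3.5,1) (14,5.5) (16.5,29) (15.5,35) (6,36)
edge 0: (1,24.5)→(2.5,9)  cross = 1·9 − 2.5·24.5 = -52.2500; (r_i+r_j)·cross = 3.5·-52.2500 = -182.8750
edge 1: (2.5,9)→(3.5,1)  cross = 2.5·1 − 3.5·9 = -29.0000; (r_i+r_j)·cross = 6·-29.0000 = -174.0000
edge 2: (3.5,1)→(14,5.5)  cross = 3.5·5.5 − 14·1 = 5.2500; (r_i+r_j)·cross = 17.5·5.2500 = 91.8750
edge 3: (14,5.5)→(16.5,29)  cross = 14·29 − 16.5·5.5 = 315.2500; (r_i+r_j)·cross = 30.5·315.2500 = 9615.1250
edge 4: (16.5,29)→(15.5,35)  cross = 16.5·35 − 15.5·29 = 128.0000; (r_i+r_j)·cross = 32·128.0000 = 4096.0000
edge 5: (15.5,35)→(6,36)  cross = 15.5·36 − 6·35 = 348.0000; (r_i+r_j)·cross = 21.5·348.0000 = 7482.0000
edge 6: (6,36)→(1,24.5)  cross = 6·24.5 − 1·36 = 111.0000; (r_i+r_j)·cross = 7·111.0000 = 777.0000
Σcross = 826.2500 → A = |Σcross|/2 = 413.1250 mm²
Σ(r_i+r_j)·cross = 21705.1250 → first moment M = |Σ|/6 = 3617.5208
R_c = M/A = 3617.5208/413.1250 = 8.7565 mm
θ = 169° = 2.949606 rad
V = θ·R_c·A = 2.949606·8.7565·413.1250 = 10670.263 mm³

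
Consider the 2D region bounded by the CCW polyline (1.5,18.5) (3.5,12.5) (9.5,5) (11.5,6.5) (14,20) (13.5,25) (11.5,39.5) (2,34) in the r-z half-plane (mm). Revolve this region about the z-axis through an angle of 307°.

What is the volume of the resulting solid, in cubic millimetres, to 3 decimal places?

Volume = 13033.056 mm³

Profile (r,z), 8 vertices: (1.5,18.5) (3.5,12.5) (9.5,5) (11.5,6.5) (14,20) (13.5,25) (11.5,39.5) (2,34)
edge 0: (1.5,18.5)→(3.5,12.5)  cross = 1.5·12.5 − 3.5·18.5 = -46.0000; (r_i+r_j)·cross = 5·-46.0000 = -230.0000
edge 1: (3.5,12.5)→(9.5,5)  cross = 3.5·5 − 9.5·12.5 = -101.2500; (r_i+r_j)·cross = 13·-101.2500 = -1316.2500
edge 2: (9.5,5)→(11.5,6.5)  cross = 9.5·6.5 − 11.5·5 = 4.2500; (r_i+r_j)·cross = 21·4.2500 = 89.2500
edge 3: (11.5,6.5)→(14,20)  cross = 11.5·20 − 14·6.5 = 139.0000; (r_i+r_j)·cross = 25.5·139.0000 = 3544.5000
edge 4: (14,20)→(13.5,25)  cross = 14·25 − 13.5·20 = 80.0000; (r_i+r_j)·cross = 27.5·80.0000 = 2200.0000
edge 5: (13.5,25)→(11.5,39.5)  cross = 13.5·39.5 − 11.5·25 = 245.7500; (r_i+r_j)·cross = 25·245.7500 = 6143.7500
edge 6: (11.5,39.5)→(2,34)  cross = 11.5·34 − 2·39.5 = 312.0000; (r_i+r_j)·cross = 13.5·312.0000 = 4212.0000
edge 7: (2,34)→(1.5,18.5)  cross = 2·18.5 − 1.5·34 = -14.0000; (r_i+r_j)·cross = 3.5·-14.0000 = -49.0000
Σcross = 619.7500 → A = |Σcross|/2 = 309.8750 mm²
Σ(r_i+r_j)·cross = 14594.2500 → first moment M = |Σ|/6 = 2432.3750
R_c = M/A = 2432.3750/309.8750 = 7.8495 mm
θ = 307° = 5.358161 rad
V = θ·R_c·A = 5.358161·7.8495·309.8750 = 13033.056 mm³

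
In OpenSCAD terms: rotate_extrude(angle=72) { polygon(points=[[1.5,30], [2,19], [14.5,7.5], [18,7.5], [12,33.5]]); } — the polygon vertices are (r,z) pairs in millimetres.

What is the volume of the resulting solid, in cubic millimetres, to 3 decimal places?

Volume = 2997.079 mm³

Profile (r,z), 5 vertices: (1.5,30) (2,19) (14.5,7.5) (18,7.5) (12,33.5)
edge 0: (1.5,30)→(2,19)  cross = 1.5·19 − 2·30 = -31.5000; (r_i+r_j)·cross = 3.5·-31.5000 = -110.2500
edge 1: (2,19)→(14.5,7.5)  cross = 2·7.5 − 14.5·19 = -260.5000; (r_i+r_j)·cross = 16.5·-260.5000 = -4298.2500
edge 2: (14.5,7.5)→(18,7.5)  cross = 14.5·7.5 − 18·7.5 = -26.2500; (r_i+r_j)·cross = 32.5·-26.2500 = -853.1250
edge 3: (18,7.5)→(12,33.5)  cross = 18·33.5 − 12·7.5 = 513.0000; (r_i+r_j)·cross = 30·513.0000 = 15390.0000
edge 4: (12,33.5)→(1.5,30)  cross = 12·30 − 1.5·33.5 = 309.7500; (r_i+r_j)·cross = 13.5·309.7500 = 4181.6250
Σcross = 504.5000 → A = |Σcross|/2 = 252.2500 mm²
Σ(r_i+r_j)·cross = 14310.0000 → first moment M = |Σ|/6 = 2385.0000
R_c = M/A = 2385.0000/252.2500 = 9.4549 mm
θ = 72° = 1.256637 rad
V = θ·R_c·A = 1.256637·9.4549·252.2500 = 2997.079 mm³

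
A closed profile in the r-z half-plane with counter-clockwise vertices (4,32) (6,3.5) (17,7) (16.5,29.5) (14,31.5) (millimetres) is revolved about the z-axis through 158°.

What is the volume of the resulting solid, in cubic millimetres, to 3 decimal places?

Profile (r,z), 5 vertices: (4,32) (6,3.5) (17,7) (16.5,29.5) (14,31.5)
edge 0: (4,32)→(6,3.5)  cross = 4·3.5 − 6·32 = -178.0000; (r_i+r_j)·cross = 10·-178.0000 = -1780.0000
edge 1: (6,3.5)→(17,7)  cross = 6·7 − 17·3.5 = -17.5000; (r_i+r_j)·cross = 23·-17.5000 = -402.5000
edge 2: (17,7)→(16.5,29.5)  cross = 17·29.5 − 16.5·7 = 386.0000; (r_i+r_j)·cross = 33.5·386.0000 = 12931.0000
edge 3: (16.5,29.5)→(14,31.5)  cross = 16.5·31.5 − 14·29.5 = 106.7500; (r_i+r_j)·cross = 30.5·106.7500 = 3255.8750
edge 4: (14,31.5)→(4,32)  cross = 14·32 − 4·31.5 = 322.0000; (r_i+r_j)·cross = 18·322.0000 = 5796.0000
Σcross = 619.2500 → A = |Σcross|/2 = 309.6250 mm²
Σ(r_i+r_j)·cross = 19800.3750 → first moment M = |Σ|/6 = 3300.0625
R_c = M/A = 3300.0625/309.6250 = 10.6583 mm
θ = 158° = 2.757620 rad
V = θ·R_c·A = 2.757620·10.6583·309.6250 = 9100.319 mm³

Volume = 9100.319 mm³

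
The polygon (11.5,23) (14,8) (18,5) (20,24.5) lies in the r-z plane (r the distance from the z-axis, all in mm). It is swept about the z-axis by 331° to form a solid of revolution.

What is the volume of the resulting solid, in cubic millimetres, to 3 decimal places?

Profile (r,z), 4 vertices: (11.5,23) (14,8) (18,5) (20,24.5)
edge 0: (11.5,23)→(14,8)  cross = 11.5·8 − 14·23 = -230.0000; (r_i+r_j)·cross = 25.5·-230.0000 = -5865.0000
edge 1: (14,8)→(18,5)  cross = 14·5 − 18·8 = -74.0000; (r_i+r_j)·cross = 32·-74.0000 = -2368.0000
edge 2: (18,5)→(20,24.5)  cross = 18·24.5 − 20·5 = 341.0000; (r_i+r_j)·cross = 38·341.0000 = 12958.0000
edge 3: (20,24.5)→(11.5,23)  cross = 20·23 − 11.5·24.5 = 178.2500; (r_i+r_j)·cross = 31.5·178.2500 = 5614.8750
Σcross = 215.2500 → A = |Σcross|/2 = 107.6250 mm²
Σ(r_i+r_j)·cross = 10339.8750 → first moment M = |Σ|/6 = 1723.3125
R_c = M/A = 1723.3125/107.6250 = 16.0122 mm
θ = 331° = 5.777040 rad
V = θ·R_c·A = 5.777040·16.0122·107.6250 = 9955.645 mm³

Volume = 9955.645 mm³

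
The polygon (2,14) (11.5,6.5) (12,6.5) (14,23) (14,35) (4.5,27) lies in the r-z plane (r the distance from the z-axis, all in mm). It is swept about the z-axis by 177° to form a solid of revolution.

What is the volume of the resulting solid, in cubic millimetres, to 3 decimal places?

Profile (r,z), 6 vertices: (2,14) (11.5,6.5) (12,6.5) (14,23) (14,35) (4.5,27)
edge 0: (2,14)→(11.5,6.5)  cross = 2·6.5 − 11.5·14 = -148.0000; (r_i+r_j)·cross = 13.5·-148.0000 = -1998.0000
edge 1: (11.5,6.5)→(12,6.5)  cross = 11.5·6.5 − 12·6.5 = -3.2500; (r_i+r_j)·cross = 23.5·-3.2500 = -76.3750
edge 2: (12,6.5)→(14,23)  cross = 12·23 − 14·6.5 = 185.0000; (r_i+r_j)·cross = 26·185.0000 = 4810.0000
edge 3: (14,23)→(14,35)  cross = 14·35 − 14·23 = 168.0000; (r_i+r_j)·cross = 28·168.0000 = 4704.0000
edge 4: (14,35)→(4.5,27)  cross = 14·27 − 4.5·35 = 220.5000; (r_i+r_j)·cross = 18.5·220.5000 = 4079.2500
edge 5: (4.5,27)→(2,14)  cross = 4.5·14 − 2·27 = 9.0000; (r_i+r_j)·cross = 6.5·9.0000 = 58.5000
Σcross = 431.2500 → A = |Σcross|/2 = 215.6250 mm²
Σ(r_i+r_j)·cross = 11577.3750 → first moment M = |Σ|/6 = 1929.5625
R_c = M/A = 1929.5625/215.6250 = 8.9487 mm
θ = 177° = 3.089233 rad
V = θ·R_c·A = 3.089233·8.9487·215.6250 = 5960.868 mm³

Volume = 5960.868 mm³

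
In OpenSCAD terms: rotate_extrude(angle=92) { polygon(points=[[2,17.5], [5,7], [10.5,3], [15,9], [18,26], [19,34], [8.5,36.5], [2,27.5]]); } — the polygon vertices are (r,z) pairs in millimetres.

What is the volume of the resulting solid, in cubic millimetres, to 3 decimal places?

Profile (r,z), 8 vertices: (2,17.5) (5,7) (10.5,3) (15,9) (18,26) (19,34) (8.5,36.5) (2,27.5)
edge 0: (2,17.5)→(5,7)  cross = 2·7 − 5·17.5 = -73.5000; (r_i+r_j)·cross = 7·-73.5000 = -514.5000
edge 1: (5,7)→(10.5,3)  cross = 5·3 − 10.5·7 = -58.5000; (r_i+r_j)·cross = 15.5·-58.5000 = -906.7500
edge 2: (10.5,3)→(15,9)  cross = 10.5·9 − 15·3 = 49.5000; (r_i+r_j)·cross = 25.5·49.5000 = 1262.2500
edge 3: (15,9)→(18,26)  cross = 15·26 − 18·9 = 228.0000; (r_i+r_j)·cross = 33·228.0000 = 7524.0000
edge 4: (18,26)→(19,34)  cross = 18·34 − 19·26 = 118.0000; (r_i+r_j)·cross = 37·118.0000 = 4366.0000
edge 5: (19,34)→(8.5,36.5)  cross = 19·36.5 − 8.5·34 = 404.5000; (r_i+r_j)·cross = 27.5·404.5000 = 11123.7500
edge 6: (8.5,36.5)→(2,27.5)  cross = 8.5·27.5 − 2·36.5 = 160.7500; (r_i+r_j)·cross = 10.5·160.7500 = 1687.8750
edge 7: (2,27.5)→(2,17.5)  cross = 2·17.5 − 2·27.5 = -20.0000; (r_i+r_j)·cross = 4·-20.0000 = -80.0000
Σcross = 808.7500 → A = |Σcross|/2 = 404.3750 mm²
Σ(r_i+r_j)·cross = 24462.6250 → first moment M = |Σ|/6 = 4077.1042
R_c = M/A = 4077.1042/404.3750 = 10.0825 mm
θ = 92° = 1.605703 rad
V = θ·R_c·A = 1.605703·10.0825·404.3750 = 6546.618 mm³

Volume = 6546.618 mm³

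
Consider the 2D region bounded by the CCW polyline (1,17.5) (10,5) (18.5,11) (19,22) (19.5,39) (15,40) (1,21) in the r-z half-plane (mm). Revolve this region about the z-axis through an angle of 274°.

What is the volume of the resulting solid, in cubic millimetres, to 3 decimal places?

Profile (r,z), 7 vertices: (1,17.5) (10,5) (18.5,11) (19,22) (19.5,39) (15,40) (1,21)
edge 0: (1,17.5)→(10,5)  cross = 1·5 − 10·17.5 = -170.0000; (r_i+r_j)·cross = 11·-170.0000 = -1870.0000
edge 1: (10,5)→(18.5,11)  cross = 10·11 − 18.5·5 = 17.5000; (r_i+r_j)·cross = 28.5·17.5000 = 498.7500
edge 2: (18.5,11)→(19,22)  cross = 18.5·22 − 19·11 = 198.0000; (r_i+r_j)·cross = 37.5·198.0000 = 7425.0000
edge 3: (19,22)→(19.5,39)  cross = 19·39 − 19.5·22 = 312.0000; (r_i+r_j)·cross = 38.5·312.0000 = 12012.0000
edge 4: (19.5,39)→(15,40)  cross = 19.5·40 − 15·39 = 195.0000; (r_i+r_j)·cross = 34.5·195.0000 = 6727.5000
edge 5: (15,40)→(1,21)  cross = 15·21 − 1·40 = 275.0000; (r_i+r_j)·cross = 16·275.0000 = 4400.0000
edge 6: (1,21)→(1,17.5)  cross = 1·17.5 − 1·21 = -3.5000; (r_i+r_j)·cross = 2·-3.5000 = -7.0000
Σcross = 824.0000 → A = |Σcross|/2 = 412.0000 mm²
Σ(r_i+r_j)·cross = 29186.2500 → first moment M = |Σ|/6 = 4864.3750
R_c = M/A = 4864.3750/412.0000 = 11.8067 mm
θ = 274° = 4.782202 rad
V = θ·R_c·A = 4.782202·11.8067·412.0000 = 23262.425 mm³

Volume = 23262.425 mm³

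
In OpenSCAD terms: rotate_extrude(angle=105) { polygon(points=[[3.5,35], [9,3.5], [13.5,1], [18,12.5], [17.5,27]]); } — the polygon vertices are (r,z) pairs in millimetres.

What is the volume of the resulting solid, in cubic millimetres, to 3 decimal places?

Profile (r,z), 5 vertices: (3.5,35) (9,3.5) (13.5,1) (18,12.5) (17.5,27)
edge 0: (3.5,35)→(9,3.5)  cross = 3.5·3.5 − 9·35 = -302.7500; (r_i+r_j)·cross = 12.5·-302.7500 = -3784.3750
edge 1: (9,3.5)→(13.5,1)  cross = 9·1 − 13.5·3.5 = -38.2500; (r_i+r_j)·cross = 22.5·-38.2500 = -860.6250
edge 2: (13.5,1)→(18,12.5)  cross = 13.5·12.5 − 18·1 = 150.7500; (r_i+r_j)·cross = 31.5·150.7500 = 4748.6250
edge 3: (18,12.5)→(17.5,27)  cross = 18·27 − 17.5·12.5 = 267.2500; (r_i+r_j)·cross = 35.5·267.2500 = 9487.3750
edge 4: (17.5,27)→(3.5,35)  cross = 17.5·35 − 3.5·27 = 518.0000; (r_i+r_j)·cross = 21·518.0000 = 10878.0000
Σcross = 595.0000 → A = |Σcross|/2 = 297.5000 mm²
Σ(r_i+r_j)·cross = 20469.0000 → first moment M = |Σ|/6 = 3411.5000
R_c = M/A = 3411.5000/297.5000 = 11.4672 mm
θ = 105° = 1.832596 rad
V = θ·R_c·A = 1.832596·11.4672·297.5000 = 6251.900 mm³

Volume = 6251.900 mm³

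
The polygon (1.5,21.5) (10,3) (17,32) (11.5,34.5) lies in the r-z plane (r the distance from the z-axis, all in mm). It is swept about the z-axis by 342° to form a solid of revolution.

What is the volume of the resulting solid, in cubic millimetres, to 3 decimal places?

Volume = 13540.736 mm³

Profile (r,z), 4 vertices: (1.5,21.5) (10,3) (17,32) (11.5,34.5)
edge 0: (1.5,21.5)→(10,3)  cross = 1.5·3 − 10·21.5 = -210.5000; (r_i+r_j)·cross = 11.5·-210.5000 = -2420.7500
edge 1: (10,3)→(17,32)  cross = 10·32 − 17·3 = 269.0000; (r_i+r_j)·cross = 27·269.0000 = 7263.0000
edge 2: (17,32)→(11.5,34.5)  cross = 17·34.5 − 11.5·32 = 218.5000; (r_i+r_j)·cross = 28.5·218.5000 = 6227.2500
edge 3: (11.5,34.5)→(1.5,21.5)  cross = 11.5·21.5 − 1.5·34.5 = 195.5000; (r_i+r_j)·cross = 13·195.5000 = 2541.5000
Σcross = 472.5000 → A = |Σcross|/2 = 236.2500 mm²
Σ(r_i+r_j)·cross = 13611.0000 → first moment M = |Σ|/6 = 2268.5000
R_c = M/A = 2268.5000/236.2500 = 9.6021 mm
θ = 342° = 5.969026 rad
V = θ·R_c·A = 5.969026·9.6021·236.2500 = 13540.736 mm³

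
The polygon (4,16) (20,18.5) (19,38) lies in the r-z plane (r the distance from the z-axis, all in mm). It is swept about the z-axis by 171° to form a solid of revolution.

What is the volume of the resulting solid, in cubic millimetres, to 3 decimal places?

Profile (r,z), 3 vertices: (4,16) (20,18.5) (19,38)
edge 0: (4,16)→(20,18.5)  cross = 4·18.5 − 20·16 = -246.0000; (r_i+r_j)·cross = 24·-246.0000 = -5904.0000
edge 1: (20,18.5)→(19,38)  cross = 20·38 − 19·18.5 = 408.5000; (r_i+r_j)·cross = 39·408.5000 = 15931.5000
edge 2: (19,38)→(4,16)  cross = 19·16 − 4·38 = 152.0000; (r_i+r_j)·cross = 23·152.0000 = 3496.0000
Σcross = 314.5000 → A = |Σcross|/2 = 157.2500 mm²
Σ(r_i+r_j)·cross = 13523.5000 → first moment M = |Σ|/6 = 2253.9167
R_c = M/A = 2253.9167/157.2500 = 14.3333 mm
θ = 171° = 2.984513 rad
V = θ·R_c·A = 2.984513·14.3333·157.2500 = 6726.844 mm³

Volume = 6726.844 mm³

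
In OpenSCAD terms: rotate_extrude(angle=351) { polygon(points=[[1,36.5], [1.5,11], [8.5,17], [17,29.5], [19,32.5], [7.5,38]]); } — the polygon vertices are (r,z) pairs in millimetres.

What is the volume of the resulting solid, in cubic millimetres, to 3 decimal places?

Volume = 12890.092 mm³

Profile (r,z), 6 vertices: (1,36.5) (1.5,11) (8.5,17) (17,29.5) (19,32.5) (7.5,38)
edge 0: (1,36.5)→(1.5,11)  cross = 1·11 − 1.5·36.5 = -43.7500; (r_i+r_j)·cross = 2.5·-43.7500 = -109.3750
edge 1: (1.5,11)→(8.5,17)  cross = 1.5·17 − 8.5·11 = -68.0000; (r_i+r_j)·cross = 10·-68.0000 = -680.0000
edge 2: (8.5,17)→(17,29.5)  cross = 8.5·29.5 − 17·17 = -38.2500; (r_i+r_j)·cross = 25.5·-38.2500 = -975.3750
edge 3: (17,29.5)→(19,32.5)  cross = 17·32.5 − 19·29.5 = -8.0000; (r_i+r_j)·cross = 36·-8.0000 = -288.0000
edge 4: (19,32.5)→(7.5,38)  cross = 19·38 − 7.5·32.5 = 478.2500; (r_i+r_j)·cross = 26.5·478.2500 = 12673.6250
edge 5: (7.5,38)→(1,36.5)  cross = 7.5·36.5 − 1·38 = 235.7500; (r_i+r_j)·cross = 8.5·235.7500 = 2003.8750
Σcross = 556.0000 → A = |Σcross|/2 = 278.0000 mm²
Σ(r_i+r_j)·cross = 12624.7500 → first moment M = |Σ|/6 = 2104.1250
R_c = M/A = 2104.1250/278.0000 = 7.5688 mm
θ = 351° = 6.126106 rad
V = θ·R_c·A = 6.126106·7.5688·278.0000 = 12890.092 mm³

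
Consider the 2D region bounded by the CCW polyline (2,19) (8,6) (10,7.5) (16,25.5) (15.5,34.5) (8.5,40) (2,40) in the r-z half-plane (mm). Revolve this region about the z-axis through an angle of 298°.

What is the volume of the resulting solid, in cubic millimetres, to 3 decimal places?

Profile (r,z), 7 vertices: (2,19) (8,6) (10,7.5) (16,25.5) (15.5,34.5) (8.5,40) (2,40)
edge 0: (2,19)→(8,6)  cross = 2·6 − 8·19 = -140.0000; (r_i+r_j)·cross = 10·-140.0000 = -1400.0000
edge 1: (8,6)→(10,7.5)  cross = 8·7.5 − 10·6 = 0.0000; (r_i+r_j)·cross = 18·0.0000 = 0.0000
edge 2: (10,7.5)→(16,25.5)  cross = 10·25.5 − 16·7.5 = 135.0000; (r_i+r_j)·cross = 26·135.0000 = 3510.0000
edge 3: (16,25.5)→(15.5,34.5)  cross = 16·34.5 − 15.5·25.5 = 156.7500; (r_i+r_j)·cross = 31.5·156.7500 = 4937.6250
edge 4: (15.5,34.5)→(8.5,40)  cross = 15.5·40 − 8.5·34.5 = 326.7500; (r_i+r_j)·cross = 24·326.7500 = 7842.0000
edge 5: (8.5,40)→(2,40)  cross = 8.5·40 − 2·40 = 260.0000; (r_i+r_j)·cross = 10.5·260.0000 = 2730.0000
edge 6: (2,40)→(2,19)  cross = 2·19 − 2·40 = -42.0000; (r_i+r_j)·cross = 4·-42.0000 = -168.0000
Σcross = 696.5000 → A = |Σcross|/2 = 348.2500 mm²
Σ(r_i+r_j)·cross = 17451.6250 → first moment M = |Σ|/6 = 2908.6042
R_c = M/A = 2908.6042/348.2500 = 8.3521 mm
θ = 298° = 5.201081 rad
V = θ·R_c·A = 5.201081·8.3521·348.2500 = 15127.886 mm³

Volume = 15127.886 mm³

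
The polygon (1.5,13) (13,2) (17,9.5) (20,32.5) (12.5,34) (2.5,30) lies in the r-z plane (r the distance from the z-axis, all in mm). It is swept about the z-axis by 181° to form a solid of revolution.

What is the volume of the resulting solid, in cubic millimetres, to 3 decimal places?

Profile (r,z), 6 vertices: (1.5,13) (13,2) (17,9.5) (20,32.5) (12.5,34) (2.5,30)
edge 0: (1.5,13)→(13,2)  cross = 1.5·2 − 13·13 = -166.0000; (r_i+r_j)·cross = 14.5·-166.0000 = -2407.0000
edge 1: (13,2)→(17,9.5)  cross = 13·9.5 − 17·2 = 89.5000; (r_i+r_j)·cross = 30·89.5000 = 2685.0000
edge 2: (17,9.5)→(20,32.5)  cross = 17·32.5 − 20·9.5 = 362.5000; (r_i+r_j)·cross = 37·362.5000 = 13412.5000
edge 3: (20,32.5)→(12.5,34)  cross = 20·34 − 12.5·32.5 = 273.7500; (r_i+r_j)·cross = 32.5·273.7500 = 8896.8750
edge 4: (12.5,34)→(2.5,30)  cross = 12.5·30 − 2.5·34 = 290.0000; (r_i+r_j)·cross = 15·290.0000 = 4350.0000
edge 5: (2.5,30)→(1.5,13)  cross = 2.5·13 − 1.5·30 = -12.5000; (r_i+r_j)·cross = 4·-12.5000 = -50.0000
Σcross = 837.2500 → A = |Σcross|/2 = 418.6250 mm²
Σ(r_i+r_j)·cross = 26887.3750 → first moment M = |Σ|/6 = 4481.2292
R_c = M/A = 4481.2292/418.6250 = 10.7046 mm
θ = 181° = 3.159046 rad
V = θ·R_c·A = 3.159046·10.7046·418.6250 = 14156.409 mm³

Volume = 14156.409 mm³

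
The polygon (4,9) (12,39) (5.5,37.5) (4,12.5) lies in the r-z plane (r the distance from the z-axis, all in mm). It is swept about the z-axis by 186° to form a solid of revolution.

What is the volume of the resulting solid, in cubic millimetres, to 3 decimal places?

Volume = 2167.116 mm³

Profile (r,z), 4 vertices: (4,9) (12,39) (5.5,37.5) (4,12.5)
edge 0: (4,9)→(12,39)  cross = 4·39 − 12·9 = 48.0000; (r_i+r_j)·cross = 16·48.0000 = 768.0000
edge 1: (12,39)→(5.5,37.5)  cross = 12·37.5 − 5.5·39 = 235.5000; (r_i+r_j)·cross = 17.5·235.5000 = 4121.2500
edge 2: (5.5,37.5)→(4,12.5)  cross = 5.5·12.5 − 4·37.5 = -81.2500; (r_i+r_j)·cross = 9.5·-81.2500 = -771.8750
edge 3: (4,12.5)→(4,9)  cross = 4·9 − 4·12.5 = -14.0000; (r_i+r_j)·cross = 8·-14.0000 = -112.0000
Σcross = 188.2500 → A = |Σcross|/2 = 94.1250 mm²
Σ(r_i+r_j)·cross = 4005.3750 → first moment M = |Σ|/6 = 667.5625
R_c = M/A = 667.5625/94.1250 = 7.0923 mm
θ = 186° = 3.246312 rad
V = θ·R_c·A = 3.246312·7.0923·94.1250 = 2167.116 mm³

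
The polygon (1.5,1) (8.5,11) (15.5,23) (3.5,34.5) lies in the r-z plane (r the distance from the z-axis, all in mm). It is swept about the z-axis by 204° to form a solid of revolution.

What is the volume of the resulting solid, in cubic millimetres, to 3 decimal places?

Profile (r,z), 4 vertices: (1.5,1) (8.5,11) (15.5,23) (3.5,34.5)
edge 0: (1.5,1)→(8.5,11)  cross = 1.5·11 − 8.5·1 = 8.0000; (r_i+r_j)·cross = 10·8.0000 = 80.0000
edge 1: (8.5,11)→(15.5,23)  cross = 8.5·23 − 15.5·11 = 25.0000; (r_i+r_j)·cross = 24·25.0000 = 600.0000
edge 2: (15.5,23)→(3.5,34.5)  cross = 15.5·34.5 − 3.5·23 = 454.2500; (r_i+r_j)·cross = 19·454.2500 = 8630.7500
edge 3: (3.5,34.5)→(1.5,1)  cross = 3.5·1 − 1.5·34.5 = -48.2500; (r_i+r_j)·cross = 5·-48.2500 = -241.2500
Σcross = 439.0000 → A = |Σcross|/2 = 219.5000 mm²
Σ(r_i+r_j)·cross = 9069.5000 → first moment M = |Σ|/6 = 1511.5833
R_c = M/A = 1511.5833/219.5000 = 6.8865 mm
θ = 204° = 3.560472 rad
V = θ·R_c·A = 3.560472·6.8865·219.5000 = 5381.950 mm³

Volume = 5381.950 mm³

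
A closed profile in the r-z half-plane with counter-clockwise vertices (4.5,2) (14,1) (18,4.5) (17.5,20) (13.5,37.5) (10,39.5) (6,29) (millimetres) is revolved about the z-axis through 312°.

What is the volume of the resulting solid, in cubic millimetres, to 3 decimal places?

Profile (r,z), 7 vertices: (4.5,2) (14,1) (18,4.5) (17.5,20) (13.5,37.5) (10,39.5) (6,29)
edge 0: (4.5,2)→(14,1)  cross = 4.5·1 − 14·2 = -23.5000; (r_i+r_j)·cross = 18.5·-23.5000 = -434.7500
edge 1: (14,1)→(18,4.5)  cross = 14·4.5 − 18·1 = 45.0000; (r_i+r_j)·cross = 32·45.0000 = 1440.0000
edge 2: (18,4.5)→(17.5,20)  cross = 18·20 − 17.5·4.5 = 281.2500; (r_i+r_j)·cross = 35.5·281.2500 = 9984.3750
edge 3: (17.5,20)→(13.5,37.5)  cross = 17.5·37.5 − 13.5·20 = 386.2500; (r_i+r_j)·cross = 31·386.2500 = 11973.7500
edge 4: (13.5,37.5)→(10,39.5)  cross = 13.5·39.5 − 10·37.5 = 158.2500; (r_i+r_j)·cross = 23.5·158.2500 = 3718.8750
edge 5: (10,39.5)→(6,29)  cross = 10·29 − 6·39.5 = 53.0000; (r_i+r_j)·cross = 16·53.0000 = 848.0000
edge 6: (6,29)→(4.5,2)  cross = 6·2 − 4.5·29 = -118.5000; (r_i+r_j)·cross = 10.5·-118.5000 = -1244.2500
Σcross = 781.7500 → A = |Σcross|/2 = 390.8750 mm²
Σ(r_i+r_j)·cross = 26286.0000 → first moment M = |Σ|/6 = 4381.0000
R_c = M/A = 4381.0000/390.8750 = 11.2082 mm
θ = 312° = 5.445427 rad
V = θ·R_c·A = 5.445427·11.2082·390.8750 = 23856.417 mm³

Volume = 23856.417 mm³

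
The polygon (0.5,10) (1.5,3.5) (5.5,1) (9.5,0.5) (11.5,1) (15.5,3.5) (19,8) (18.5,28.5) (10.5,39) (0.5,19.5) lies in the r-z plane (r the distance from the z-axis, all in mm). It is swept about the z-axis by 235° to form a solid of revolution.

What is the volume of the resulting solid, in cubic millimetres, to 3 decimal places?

Profile (r,z), 10 vertices: (0.5,10) (1.5,3.5) (5.5,1) (9.5,0.5) (11.5,1) (15.5,3.5) (19,8) (18.5,28.5) (10.5,39) (0.5,19.5)
edge 0: (0.5,10)→(1.5,3.5)  cross = 0.5·3.5 − 1.5·10 = -13.2500; (r_i+r_j)·cross = 2·-13.2500 = -26.5000
edge 1: (1.5,3.5)→(5.5,1)  cross = 1.5·1 − 5.5·3.5 = -17.7500; (r_i+r_j)·cross = 7·-17.7500 = -124.2500
edge 2: (5.5,1)→(9.5,0.5)  cross = 5.5·0.5 − 9.5·1 = -6.7500; (r_i+r_j)·cross = 15·-6.7500 = -101.2500
edge 3: (9.5,0.5)→(11.5,1)  cross = 9.5·1 − 11.5·0.5 = 3.7500; (r_i+r_j)·cross = 21·3.7500 = 78.7500
edge 4: (11.5,1)→(15.5,3.5)  cross = 11.5·3.5 − 15.5·1 = 24.7500; (r_i+r_j)·cross = 27·24.7500 = 668.2500
edge 5: (15.5,3.5)→(19,8)  cross = 15.5·8 − 19·3.5 = 57.5000; (r_i+r_j)·cross = 34.5·57.5000 = 1983.7500
edge 6: (19,8)→(18.5,28.5)  cross = 19·28.5 − 18.5·8 = 393.5000; (r_i+r_j)·cross = 37.5·393.5000 = 14756.2500
edge 7: (18.5,28.5)→(10.5,39)  cross = 18.5·39 − 10.5·28.5 = 422.2500; (r_i+r_j)·cross = 29·422.2500 = 12245.2500
edge 8: (10.5,39)→(0.5,19.5)  cross = 10.5·19.5 − 0.5·39 = 185.2500; (r_i+r_j)·cross = 11·185.2500 = 2037.7500
edge 9: (0.5,19.5)→(0.5,10)  cross = 0.5·10 − 0.5·19.5 = -4.7500; (r_i+r_j)·cross = 1·-4.7500 = -4.7500
Σcross = 1044.5000 → A = |Σcross|/2 = 522.2500 mm²
Σ(r_i+r_j)·cross = 31513.2500 → first moment M = |Σ|/6 = 5252.2083
R_c = M/A = 5252.2083/522.2500 = 10.0569 mm
θ = 235° = 4.101524 rad
V = θ·R_c·A = 4.101524·10.0569·522.2500 = 21542.057 mm³

Volume = 21542.057 mm³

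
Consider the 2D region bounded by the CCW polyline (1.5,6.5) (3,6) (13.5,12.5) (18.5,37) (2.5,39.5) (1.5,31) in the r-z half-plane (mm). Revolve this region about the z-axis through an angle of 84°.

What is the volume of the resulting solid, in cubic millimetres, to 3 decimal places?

Profile (r,z), 6 vertices: (1.5,6.5) (3,6) (13.5,12.5) (18.5,37) (2.5,39.5) (1.5,31)
edge 0: (1.5,6.5)→(3,6)  cross = 1.5·6 − 3·6.5 = -10.5000; (r_i+r_j)·cross = 4.5·-10.5000 = -47.2500
edge 1: (3,6)→(13.5,12.5)  cross = 3·12.5 − 13.5·6 = -43.5000; (r_i+r_j)·cross = 16.5·-43.5000 = -717.7500
edge 2: (13.5,12.5)→(18.5,37)  cross = 13.5·37 − 18.5·12.5 = 268.2500; (r_i+r_j)·cross = 32·268.2500 = 8584.0000
edge 3: (18.5,37)→(2.5,39.5)  cross = 18.5·39.5 − 2.5·37 = 638.2500; (r_i+r_j)·cross = 21·638.2500 = 13403.2500
edge 4: (2.5,39.5)→(1.5,31)  cross = 2.5·31 − 1.5·39.5 = 18.2500; (r_i+r_j)·cross = 4·18.2500 = 73.0000
edge 5: (1.5,31)→(1.5,6.5)  cross = 1.5·6.5 − 1.5·31 = -36.7500; (r_i+r_j)·cross = 3·-36.7500 = -110.2500
Σcross = 834.0000 → A = |Σcross|/2 = 417.0000 mm²
Σ(r_i+r_j)·cross = 21185.0000 → first moment M = |Σ|/6 = 3530.8333
R_c = M/A = 3530.8333/417.0000 = 8.4672 mm
θ = 84° = 1.466077 rad
V = θ·R_c·A = 1.466077·8.4672·417.0000 = 5176.472 mm³

Volume = 5176.472 mm³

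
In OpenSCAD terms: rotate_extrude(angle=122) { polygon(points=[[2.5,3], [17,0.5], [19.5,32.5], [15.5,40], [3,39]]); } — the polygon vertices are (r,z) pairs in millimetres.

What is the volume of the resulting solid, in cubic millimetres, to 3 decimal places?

Profile (r,z), 5 vertices: (2.5,3) (17,0.5) (19.5,32.5) (15.5,40) (3,39)
edge 0: (2.5,3)→(17,0.5)  cross = 2.5·0.5 − 17·3 = -49.7500; (r_i+r_j)·cross = 19.5·-49.7500 = -970.1250
edge 1: (17,0.5)→(19.5,32.5)  cross = 17·32.5 − 19.5·0.5 = 542.7500; (r_i+r_j)·cross = 36.5·542.7500 = 19810.3750
edge 2: (19.5,32.5)→(15.5,40)  cross = 19.5·40 − 15.5·32.5 = 276.2500; (r_i+r_j)·cross = 35·276.2500 = 9668.7500
edge 3: (15.5,40)→(3,39)  cross = 15.5·39 − 3·40 = 484.5000; (r_i+r_j)·cross = 18.5·484.5000 = 8963.2500
edge 4: (3,39)→(2.5,3)  cross = 3·3 − 2.5·39 = -88.5000; (r_i+r_j)·cross = 5.5·-88.5000 = -486.7500
Σcross = 1165.2500 → A = |Σcross|/2 = 582.6250 mm²
Σ(r_i+r_j)·cross = 36985.5000 → first moment M = |Σ|/6 = 6164.2500
R_c = M/A = 6164.2500/582.6250 = 10.5801 mm
θ = 122° = 2.129302 rad
V = θ·R_c·A = 2.129302·10.5801·582.6250 = 13125.548 mm³

Volume = 13125.548 mm³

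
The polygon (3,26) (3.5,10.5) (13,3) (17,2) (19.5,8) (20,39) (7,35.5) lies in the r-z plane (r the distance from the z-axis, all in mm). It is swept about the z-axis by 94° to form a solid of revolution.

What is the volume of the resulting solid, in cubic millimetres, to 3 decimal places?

Volume = 10007.308 mm³

Profile (r,z), 7 vertices: (3,26) (3.5,10.5) (13,3) (17,2) (19.5,8) (20,39) (7,35.5)
edge 0: (3,26)→(3.5,10.5)  cross = 3·10.5 − 3.5·26 = -59.5000; (r_i+r_j)·cross = 6.5·-59.5000 = -386.7500
edge 1: (3.5,10.5)→(13,3)  cross = 3.5·3 − 13·10.5 = -126.0000; (r_i+r_j)·cross = 16.5·-126.0000 = -2079.0000
edge 2: (13,3)→(17,2)  cross = 13·2 − 17·3 = -25.0000; (r_i+r_j)·cross = 30·-25.0000 = -750.0000
edge 3: (17,2)→(19.5,8)  cross = 17·8 − 19.5·2 = 97.0000; (r_i+r_j)·cross = 36.5·97.0000 = 3540.5000
edge 4: (19.5,8)→(20,39)  cross = 19.5·39 − 20·8 = 600.5000; (r_i+r_j)·cross = 39.5·600.5000 = 23719.7500
edge 5: (20,39)→(7,35.5)  cross = 20·35.5 − 7·39 = 437.0000; (r_i+r_j)·cross = 27·437.0000 = 11799.0000
edge 6: (7,35.5)→(3,26)  cross = 7·26 − 3·35.5 = 75.5000; (r_i+r_j)·cross = 10·75.5000 = 755.0000
Σcross = 999.5000 → A = |Σcross|/2 = 499.7500 mm²
Σ(r_i+r_j)·cross = 36598.5000 → first moment M = |Σ|/6 = 6099.7500
R_c = M/A = 6099.7500/499.7500 = 12.2056 mm
θ = 94° = 1.640609 rad
V = θ·R_c·A = 1.640609·12.2056·499.7500 = 10007.308 mm³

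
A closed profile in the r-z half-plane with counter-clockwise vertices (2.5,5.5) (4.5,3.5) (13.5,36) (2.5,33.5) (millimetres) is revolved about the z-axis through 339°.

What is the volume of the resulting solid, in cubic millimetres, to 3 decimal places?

Profile (r,z), 4 vertices: (2.5,5.5) (4.5,3.5) (13.5,36) (2.5,33.5)
edge 0: (2.5,5.5)→(4.5,3.5)  cross = 2.5·3.5 − 4.5·5.5 = -16.0000; (r_i+r_j)·cross = 7·-16.0000 = -112.0000
edge 1: (4.5,3.5)→(13.5,36)  cross = 4.5·36 − 13.5·3.5 = 114.7500; (r_i+r_j)·cross = 18·114.7500 = 2065.5000
edge 2: (13.5,36)→(2.5,33.5)  cross = 13.5·33.5 − 2.5·36 = 362.2500; (r_i+r_j)·cross = 16·362.2500 = 5796.0000
edge 3: (2.5,33.5)→(2.5,5.5)  cross = 2.5·5.5 − 2.5·33.5 = -70.0000; (r_i+r_j)·cross = 5·-70.0000 = -350.0000
Σcross = 391.0000 → A = |Σcross|/2 = 195.5000 mm²
Σ(r_i+r_j)·cross = 7399.5000 → first moment M = |Σ|/6 = 1233.2500
R_c = M/A = 1233.2500/195.5000 = 6.3082 mm
θ = 339° = 5.916666 rad
V = θ·R_c·A = 5.916666·6.3082·195.5000 = 7296.729 mm³

Volume = 7296.729 mm³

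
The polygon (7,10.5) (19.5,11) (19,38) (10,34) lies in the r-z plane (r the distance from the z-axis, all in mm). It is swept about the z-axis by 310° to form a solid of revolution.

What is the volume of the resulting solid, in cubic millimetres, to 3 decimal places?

Volume = 20334.202 mm³

Profile (r,z), 4 vertices: (7,10.5) (19.5,11) (19,38) (10,34)
edge 0: (7,10.5)→(19.5,11)  cross = 7·11 − 19.5·10.5 = -127.7500; (r_i+r_j)·cross = 26.5·-127.7500 = -3385.3750
edge 1: (19.5,11)→(19,38)  cross = 19.5·38 − 19·11 = 532.0000; (r_i+r_j)·cross = 38.5·532.0000 = 20482.0000
edge 2: (19,38)→(10,34)  cross = 19·34 − 10·38 = 266.0000; (r_i+r_j)·cross = 29·266.0000 = 7714.0000
edge 3: (10,34)→(7,10.5)  cross = 10·10.5 − 7·34 = -133.0000; (r_i+r_j)·cross = 17·-133.0000 = -2261.0000
Σcross = 537.2500 → A = |Σcross|/2 = 268.6250 mm²
Σ(r_i+r_j)·cross = 22549.6250 → first moment M = |Σ|/6 = 3758.2708
R_c = M/A = 3758.2708/268.6250 = 13.9908 mm
θ = 310° = 5.410521 rad
V = θ·R_c·A = 5.410521·13.9908·268.6250 = 20334.202 mm³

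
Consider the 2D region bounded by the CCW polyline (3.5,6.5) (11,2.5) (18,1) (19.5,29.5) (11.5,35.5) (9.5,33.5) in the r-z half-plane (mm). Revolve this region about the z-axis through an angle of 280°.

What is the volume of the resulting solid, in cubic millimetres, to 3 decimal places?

Volume = 23224.995 mm³

Profile (r,z), 6 vertices: (3.5,6.5) (11,2.5) (18,1) (19.5,29.5) (11.5,35.5) (9.5,33.5)
edge 0: (3.5,6.5)→(11,2.5)  cross = 3.5·2.5 − 11·6.5 = -62.7500; (r_i+r_j)·cross = 14.5·-62.7500 = -909.8750
edge 1: (11,2.5)→(18,1)  cross = 11·1 − 18·2.5 = -34.0000; (r_i+r_j)·cross = 29·-34.0000 = -986.0000
edge 2: (18,1)→(19.5,29.5)  cross = 18·29.5 − 19.5·1 = 511.5000; (r_i+r_j)·cross = 37.5·511.5000 = 19181.2500
edge 3: (19.5,29.5)→(11.5,35.5)  cross = 19.5·35.5 − 11.5·29.5 = 353.0000; (r_i+r_j)·cross = 31·353.0000 = 10943.0000
edge 4: (11.5,35.5)→(9.5,33.5)  cross = 11.5·33.5 − 9.5·35.5 = 48.0000; (r_i+r_j)·cross = 21·48.0000 = 1008.0000
edge 5: (9.5,33.5)→(3.5,6.5)  cross = 9.5·6.5 − 3.5·33.5 = -55.5000; (r_i+r_j)·cross = 13·-55.5000 = -721.5000
Σcross = 760.2500 → A = |Σcross|/2 = 380.1250 mm²
Σ(r_i+r_j)·cross = 28514.8750 → first moment M = |Σ|/6 = 4752.4792
R_c = M/A = 4752.4792/380.1250 = 12.5024 mm
θ = 280° = 4.886922 rad
V = θ·R_c·A = 4.886922·12.5024·380.1250 = 23224.995 mm³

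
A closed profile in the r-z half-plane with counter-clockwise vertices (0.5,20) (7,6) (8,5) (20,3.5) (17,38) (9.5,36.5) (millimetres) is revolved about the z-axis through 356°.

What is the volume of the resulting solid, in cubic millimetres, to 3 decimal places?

Profile (r,z), 6 vertices: (0.5,20) (7,6) (8,5) (20,3.5) (17,38) (9.5,36.5)
edge 0: (0.5,20)→(7,6)  cross = 0.5·6 − 7·20 = -137.0000; (r_i+r_j)·cross = 7.5·-137.0000 = -1027.5000
edge 1: (7,6)→(8,5)  cross = 7·5 − 8·6 = -13.0000; (r_i+r_j)·cross = 15·-13.0000 = -195.0000
edge 2: (8,5)→(20,3.5)  cross = 8·3.5 − 20·5 = -72.0000; (r_i+r_j)·cross = 28·-72.0000 = -2016.0000
edge 3: (20,3.5)→(17,38)  cross = 20·38 − 17·3.5 = 700.5000; (r_i+r_j)·cross = 37·700.5000 = 25918.5000
edge 4: (17,38)→(9.5,36.5)  cross = 17·36.5 − 9.5·38 = 259.5000; (r_i+r_j)·cross = 26.5·259.5000 = 6876.7500
edge 5: (9.5,36.5)→(0.5,20)  cross = 9.5·20 − 0.5·36.5 = 171.7500; (r_i+r_j)·cross = 10·171.7500 = 1717.5000
Σcross = 909.7500 → A = |Σcross|/2 = 454.8750 mm²
Σ(r_i+r_j)·cross = 31274.2500 → first moment M = |Σ|/6 = 5212.3750
R_c = M/A = 5212.3750/454.8750 = 11.4589 mm
θ = 356° = 6.213372 rad
V = θ·R_c·A = 6.213372·11.4589·454.8750 = 32386.426 mm³

Volume = 32386.426 mm³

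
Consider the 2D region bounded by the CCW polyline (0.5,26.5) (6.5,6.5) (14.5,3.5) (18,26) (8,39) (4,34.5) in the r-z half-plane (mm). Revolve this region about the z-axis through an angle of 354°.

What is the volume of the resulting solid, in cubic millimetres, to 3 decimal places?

Profile (r,z), 6 vertices: (0.5,26.5) (6.5,6.5) (14.5,3.5) (18,26) (8,39) (4,34.5)
edge 0: (0.5,26.5)→(6.5,6.5)  cross = 0.5·6.5 − 6.5·26.5 = -169.0000; (r_i+r_j)·cross = 7·-169.0000 = -1183.0000
edge 1: (6.5,6.5)→(14.5,3.5)  cross = 6.5·3.5 − 14.5·6.5 = -71.5000; (r_i+r_j)·cross = 21·-71.5000 = -1501.5000
edge 2: (14.5,3.5)→(18,26)  cross = 14.5·26 − 18·3.5 = 314.0000; (r_i+r_j)·cross = 32.5·314.0000 = 10205.0000
edge 3: (18,26)→(8,39)  cross = 18·39 − 8·26 = 494.0000; (r_i+r_j)·cross = 26·494.0000 = 12844.0000
edge 4: (8,39)→(4,34.5)  cross = 8·34.5 − 4·39 = 120.0000; (r_i+r_j)·cross = 12·120.0000 = 1440.0000
edge 5: (4,34.5)→(0.5,26.5)  cross = 4·26.5 − 0.5·34.5 = 88.7500; (r_i+r_j)·cross = 4.5·88.7500 = 399.3750
Σcross = 776.2500 → A = |Σcross|/2 = 388.1250 mm²
Σ(r_i+r_j)·cross = 22203.8750 → first moment M = |Σ|/6 = 3700.6458
R_c = M/A = 3700.6458/388.1250 = 9.5347 mm
θ = 354° = 6.178466 rad
V = θ·R_c·A = 6.178466·9.5347·388.1250 = 22864.313 mm³

Volume = 22864.313 mm³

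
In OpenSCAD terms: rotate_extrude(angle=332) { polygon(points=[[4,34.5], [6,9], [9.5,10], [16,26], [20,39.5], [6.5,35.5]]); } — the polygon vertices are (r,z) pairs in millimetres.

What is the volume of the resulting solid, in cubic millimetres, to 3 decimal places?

Volume = 16437.045 mm³

Profile (r,z), 6 vertices: (4,34.5) (6,9) (9.5,10) (16,26) (20,39.5) (6.5,35.5)
edge 0: (4,34.5)→(6,9)  cross = 4·9 − 6·34.5 = -171.0000; (r_i+r_j)·cross = 10·-171.0000 = -1710.0000
edge 1: (6,9)→(9.5,10)  cross = 6·10 − 9.5·9 = -25.5000; (r_i+r_j)·cross = 15.5·-25.5000 = -395.2500
edge 2: (9.5,10)→(16,26)  cross = 9.5·26 − 16·10 = 87.0000; (r_i+r_j)·cross = 25.5·87.0000 = 2218.5000
edge 3: (16,26)→(20,39.5)  cross = 16·39.5 − 20·26 = 112.0000; (r_i+r_j)·cross = 36·112.0000 = 4032.0000
edge 4: (20,39.5)→(6.5,35.5)  cross = 20·35.5 − 6.5·39.5 = 453.2500; (r_i+r_j)·cross = 26.5·453.2500 = 12011.1250
edge 5: (6.5,35.5)→(4,34.5)  cross = 6.5·34.5 − 4·35.5 = 82.2500; (r_i+r_j)·cross = 10.5·82.2500 = 863.6250
Σcross = 538.0000 → A = |Σcross|/2 = 269.0000 mm²
Σ(r_i+r_j)·cross = 17020.0000 → first moment M = |Σ|/6 = 2836.6667
R_c = M/A = 2836.6667/269.0000 = 10.5452 mm
θ = 332° = 5.794493 rad
V = θ·R_c·A = 5.794493·10.5452·269.0000 = 16437.045 mm³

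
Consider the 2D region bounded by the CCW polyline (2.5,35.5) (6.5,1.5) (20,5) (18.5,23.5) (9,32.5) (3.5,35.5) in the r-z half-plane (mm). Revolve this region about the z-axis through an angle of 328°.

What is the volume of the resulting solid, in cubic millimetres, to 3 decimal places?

Volume = 24864.193 mm³

Profile (r,z), 6 vertices: (2.5,35.5) (6.5,1.5) (20,5) (18.5,23.5) (9,32.5) (3.5,35.5)
edge 0: (2.5,35.5)→(6.5,1.5)  cross = 2.5·1.5 − 6.5·35.5 = -227.0000; (r_i+r_j)·cross = 9·-227.0000 = -2043.0000
edge 1: (6.5,1.5)→(20,5)  cross = 6.5·5 − 20·1.5 = 2.5000; (r_i+r_j)·cross = 26.5·2.5000 = 66.2500
edge 2: (20,5)→(18.5,23.5)  cross = 20·23.5 − 18.5·5 = 377.5000; (r_i+r_j)·cross = 38.5·377.5000 = 14533.7500
edge 3: (18.5,23.5)→(9,32.5)  cross = 18.5·32.5 − 9·23.5 = 389.7500; (r_i+r_j)·cross = 27.5·389.7500 = 10718.1250
edge 4: (9,32.5)→(3.5,35.5)  cross = 9·35.5 − 3.5·32.5 = 205.7500; (r_i+r_j)·cross = 12.5·205.7500 = 2571.8750
edge 5: (3.5,35.5)→(2.5,35.5)  cross = 3.5·35.5 − 2.5·35.5 = 35.5000; (r_i+r_j)·cross = 6·35.5000 = 213.0000
Σcross = 784.0000 → A = |Σcross|/2 = 392.0000 mm²
Σ(r_i+r_j)·cross = 26060.0000 → first moment M = |Σ|/6 = 4343.3333
R_c = M/A = 4343.3333/392.0000 = 11.0799 mm
θ = 328° = 5.724680 rad
V = θ·R_c·A = 5.724680·11.0799·392.0000 = 24864.193 mm³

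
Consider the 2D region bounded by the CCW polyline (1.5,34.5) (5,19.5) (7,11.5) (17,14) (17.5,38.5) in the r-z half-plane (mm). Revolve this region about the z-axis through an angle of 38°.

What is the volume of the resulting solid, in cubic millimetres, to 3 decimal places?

Volume = 2241.991 mm³

Profile (r,z), 5 vertices: (1.5,34.5) (5,19.5) (7,11.5) (17,14) (17.5,38.5)
edge 0: (1.5,34.5)→(5,19.5)  cross = 1.5·19.5 − 5·34.5 = -143.2500; (r_i+r_j)·cross = 6.5·-143.2500 = -931.1250
edge 1: (5,19.5)→(7,11.5)  cross = 5·11.5 − 7·19.5 = -79.0000; (r_i+r_j)·cross = 12·-79.0000 = -948.0000
edge 2: (7,11.5)→(17,14)  cross = 7·14 − 17·11.5 = -97.5000; (r_i+r_j)·cross = 24·-97.5000 = -2340.0000
edge 3: (17,14)→(17.5,38.5)  cross = 17·38.5 − 17.5·14 = 409.5000; (r_i+r_j)·cross = 34.5·409.5000 = 14127.7500
edge 4: (17.5,38.5)→(1.5,34.5)  cross = 17.5·34.5 − 1.5·38.5 = 546.0000; (r_i+r_j)·cross = 19·546.0000 = 10374.0000
Σcross = 635.7500 → A = |Σcross|/2 = 317.8750 mm²
Σ(r_i+r_j)·cross = 20282.6250 → first moment M = |Σ|/6 = 3380.4375
R_c = M/A = 3380.4375/317.8750 = 10.6345 mm
θ = 38° = 0.663225 rad
V = θ·R_c·A = 0.663225·10.6345·317.8750 = 2241.991 mm³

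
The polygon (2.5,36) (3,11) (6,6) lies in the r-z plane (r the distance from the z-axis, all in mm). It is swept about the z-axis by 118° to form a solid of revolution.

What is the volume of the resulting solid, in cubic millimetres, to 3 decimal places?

Profile (r,z), 3 vertices: (2.5,36) (3,11) (6,6)
edge 0: (2.5,36)→(3,11)  cross = 2.5·11 − 3·36 = -80.5000; (r_i+r_j)·cross = 5.5·-80.5000 = -442.7500
edge 1: (3,11)→(6,6)  cross = 3·6 − 6·11 = -48.0000; (r_i+r_j)·cross = 9·-48.0000 = -432.0000
edge 2: (6,6)→(2.5,36)  cross = 6·36 − 2.5·6 = 201.0000; (r_i+r_j)·cross = 8.5·201.0000 = 1708.5000
Σcross = 72.5000 → A = |Σcross|/2 = 36.2500 mm²
Σ(r_i+r_j)·cross = 833.7500 → first moment M = |Σ|/6 = 138.9583
R_c = M/A = 138.9583/36.2500 = 3.8333 mm
θ = 118° = 2.059489 rad
V = θ·R_c·A = 2.059489·3.8333·36.2500 = 286.183 mm³

Volume = 286.183 mm³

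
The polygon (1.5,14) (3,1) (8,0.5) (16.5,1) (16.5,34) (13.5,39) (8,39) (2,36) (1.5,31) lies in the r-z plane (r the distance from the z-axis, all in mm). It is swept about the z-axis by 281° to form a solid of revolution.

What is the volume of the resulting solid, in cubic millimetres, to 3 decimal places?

Volume = 24445.756 mm³

Profile (r,z), 9 vertices: (1.5,14) (3,1) (8,0.5) (16.5,1) (16.5,34) (13.5,39) (8,39) (2,36) (1.5,31)
edge 0: (1.5,14)→(3,1)  cross = 1.5·1 − 3·14 = -40.5000; (r_i+r_j)·cross = 4.5·-40.5000 = -182.2500
edge 1: (3,1)→(8,0.5)  cross = 3·0.5 − 8·1 = -6.5000; (r_i+r_j)·cross = 11·-6.5000 = -71.5000
edge 2: (8,0.5)→(16.5,1)  cross = 8·1 − 16.5·0.5 = -0.2500; (r_i+r_j)·cross = 24.5·-0.2500 = -6.1250
edge 3: (16.5,1)→(16.5,34)  cross = 16.5·34 − 16.5·1 = 544.5000; (r_i+r_j)·cross = 33·544.5000 = 17968.5000
edge 4: (16.5,34)→(13.5,39)  cross = 16.5·39 − 13.5·34 = 184.5000; (r_i+r_j)·cross = 30·184.5000 = 5535.0000
edge 5: (13.5,39)→(8,39)  cross = 13.5·39 − 8·39 = 214.5000; (r_i+r_j)·cross = 21.5·214.5000 = 4611.7500
edge 6: (8,39)→(2,36)  cross = 8·36 − 2·39 = 210.0000; (r_i+r_j)·cross = 10·210.0000 = 2100.0000
edge 7: (2,36)→(1.5,31)  cross = 2·31 − 1.5·36 = 8.0000; (r_i+r_j)·cross = 3.5·8.0000 = 28.0000
edge 8: (1.5,31)→(1.5,14)  cross = 1.5·14 − 1.5·31 = -25.5000; (r_i+r_j)·cross = 3·-25.5000 = -76.5000
Σcross = 1088.7500 → A = |Σcross|/2 = 544.3750 mm²
Σ(r_i+r_j)·cross = 29906.8750 → first moment M = |Σ|/6 = 4984.4792
R_c = M/A = 4984.4792/544.3750 = 9.1563 mm
θ = 281° = 4.904375 rad
V = θ·R_c·A = 4.904375·9.1563·544.3750 = 24445.756 mm³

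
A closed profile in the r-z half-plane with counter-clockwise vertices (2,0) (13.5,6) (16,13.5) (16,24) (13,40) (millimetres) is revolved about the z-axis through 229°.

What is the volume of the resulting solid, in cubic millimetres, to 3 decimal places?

Profile (r,z), 5 vertices: (2,0) (13.5,6) (16,13.5) (16,24) (13,40)
edge 0: (2,0)→(13.5,6)  cross = 2·6 − 13.5·0 = 12.0000; (r_i+r_j)·cross = 15.5·12.0000 = 186.0000
edge 1: (13.5,6)→(16,13.5)  cross = 13.5·13.5 − 16·6 = 86.2500; (r_i+r_j)·cross = 29.5·86.2500 = 2544.3750
edge 2: (16,13.5)→(16,24)  cross = 16·24 − 16·13.5 = 168.0000; (r_i+r_j)·cross = 32·168.0000 = 5376.0000
edge 3: (16,24)→(13,40)  cross = 16·40 − 13·24 = 328.0000; (r_i+r_j)·cross = 29·328.0000 = 9512.0000
edge 4: (13,40)→(2,0)  cross = 13·0 − 2·40 = -80.0000; (r_i+r_j)·cross = 15·-80.0000 = -1200.0000
Σcross = 514.2500 → A = |Σcross|/2 = 257.1250 mm²
Σ(r_i+r_j)·cross = 16418.3750 → first moment M = |Σ|/6 = 2736.3958
R_c = M/A = 2736.3958/257.1250 = 10.6423 mm
θ = 229° = 3.996804 rad
V = θ·R_c·A = 3.996804·10.6423·257.1250 = 10936.838 mm³

Volume = 10936.838 mm³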